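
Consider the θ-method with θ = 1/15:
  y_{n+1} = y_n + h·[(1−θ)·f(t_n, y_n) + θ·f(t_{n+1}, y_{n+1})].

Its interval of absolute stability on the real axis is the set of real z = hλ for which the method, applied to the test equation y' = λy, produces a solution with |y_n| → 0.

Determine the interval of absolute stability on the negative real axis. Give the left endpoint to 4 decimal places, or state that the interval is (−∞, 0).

(-2.3077, 0).

Test eqn y'=λy, z=hλ:
  y_{n+1} = y_n + z·[14/15·y_n + 1/15·y_{n+1}] ⇒ (1 − 1/15z)y_{n+1} = (1 + 14/15z)y_n
  ⇒ R(z) = (1 + 14/15z)/(1 − 1/15z).

Boundary: |R(x)|=1, x<0.
x=-1.25: |R|=0.1538
R=−1: 1+14/15x = −1+1/15x ⇒ -13/15x=2 ⇒ x=2/(-13/15)=-2.3077
Confirm numerically:
  x=-1.830: |R|=0.63102 <1
  x=-1.210: |R|=0.11968 <1
  x=-1.095: |R|=0.02050 <1
  x=-1.061: |R|=0.00909 <1
  x=-2.865: |R|=1.40554 >1
  x=-2.476: |R|=1.12520 >1
So |R|<1 on (-2.3077, 0).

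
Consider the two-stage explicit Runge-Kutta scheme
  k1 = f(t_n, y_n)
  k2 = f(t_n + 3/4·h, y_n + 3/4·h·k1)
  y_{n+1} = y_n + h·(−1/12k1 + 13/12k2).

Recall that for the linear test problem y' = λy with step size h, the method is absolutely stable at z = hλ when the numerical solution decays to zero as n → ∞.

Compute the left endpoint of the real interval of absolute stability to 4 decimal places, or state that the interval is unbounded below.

Test eqn y'=λy, z=hλ:
  k1=λy_n ⇒ h·k1=z·y_n;  k2=λ(1+3/4z)y_n ⇒ h·k2=z(1+3/4z)y_n
  y_{n+1}/y_n = 1 − 1/12z + 13/12z(1+3/4z) = 1 + z + 13/16z²
  ⇒ R(z) = 1 + z + 13/16z².

Find x<0 with |R(x)|<1.
x=-0.35: |R|=0.7495
R=1: x+13/16x²=0 ⇒ x=−16/13=-1.2308; min R=1−1/(4·13/16)=0.6923>−1
Confirm numerically:
  x=-0.828: |R|=0.72904 <1
  x=-0.724: |R|=0.70189 <1
  x=-0.618: |R|=0.69231 <1
  x=-1.791: |R|=1.81524 >1
  x=-1.271: |R|=1.04155 >1
Interval (-1.2308, 0).

left endpoint -1.2308.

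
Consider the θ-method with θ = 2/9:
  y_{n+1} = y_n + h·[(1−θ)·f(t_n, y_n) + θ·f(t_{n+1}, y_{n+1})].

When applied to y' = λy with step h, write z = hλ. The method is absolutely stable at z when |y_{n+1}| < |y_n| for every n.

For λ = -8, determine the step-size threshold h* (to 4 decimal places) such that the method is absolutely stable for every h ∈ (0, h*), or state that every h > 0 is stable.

(-3.6000,0); λ=-8 ⇒ h* = (18/5)/8 = 0.4500.

Test eqn y'=λy, z=hλ:
  y_{n+1} = y_n + z·[7/9·y_n + 2/9·y_{n+1}] ⇒ (1 − 2/9z)y_{n+1} = (1 + 7/9z)y_n
  Hence R(z) = (1 + 7/9z)/(1 − 2/9z).

Solve |R(x)|<1 on ℝ⁻.
x=-0.92: |R|=0.2362
R=−1: 1+7/9x = −1+2/9x ⇒ -5/9x=2 ⇒ x=2/(-5/9)=-3.6000
Confirm numerically:
  x=-3.343: |R|=0.91808 <1
  x=-2.828: |R|=0.73663 <1
  x=-2.169: |R|=0.46356 <1
  x=-1.503: |R|=0.12669 <1
  x=-4.151: |R|=1.15923 >1
  x=-3.858: |R|=1.07717 >1
So |R|<1 on (-3.6000, 0).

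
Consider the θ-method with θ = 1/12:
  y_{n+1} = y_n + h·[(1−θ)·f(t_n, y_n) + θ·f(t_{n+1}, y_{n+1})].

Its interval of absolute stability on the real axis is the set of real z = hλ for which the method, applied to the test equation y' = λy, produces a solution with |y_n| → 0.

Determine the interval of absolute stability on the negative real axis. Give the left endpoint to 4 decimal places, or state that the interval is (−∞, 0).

Set f=λy, z=hλ:
  y_{n+1} = y_n + z·[11/12·y_n + 1/12·y_{n+1}] ⇒ (1 − 1/12z)y_{n+1} = (1 + 11/12z)y_n
  R(z) = (1 + 11/12z)/(1 − 1/12z).

Need |R(x)|<1, x<0.
x=-1.79: |R|=0.5577
R=−1: 1+11/12x = −1+1/12x ⇒ -5/6x=2 ⇒ x=2/(-5/6)=-2.4000
Confirm numerically:
  x=-2.294: |R|=0.92584 <1
  x=-1.553: |R|=0.37505 <1
  x=-1.476: |R|=0.31434 <1
  x=-2.952: |R|=1.36918 >1
  x=-2.730: |R|=1.22403 >1
  x=-2.562: |R|=1.11125 >1
So |R|<1 on (-2.4000, 0).

z∈(-2.4000,0).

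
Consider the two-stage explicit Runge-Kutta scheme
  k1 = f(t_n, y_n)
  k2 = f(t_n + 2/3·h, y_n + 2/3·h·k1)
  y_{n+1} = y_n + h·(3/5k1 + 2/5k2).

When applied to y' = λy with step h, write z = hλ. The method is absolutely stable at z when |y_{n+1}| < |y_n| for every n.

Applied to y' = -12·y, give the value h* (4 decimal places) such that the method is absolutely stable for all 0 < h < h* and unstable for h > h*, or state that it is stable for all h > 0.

With y'=λy (z=hλ):
  k1=λy_n ⇒ h·k1=z·y_n;  k2=λ(1+2/3z)y_n ⇒ h·k2=z(1+2/3z)y_n
  y_{n+1}/y_n = 1 + 3/5z + 2/5z(1+2/3z) = 1 + z + 4/15z²
  so R(z) = 1 + z + 4/15z².

Find x<0 with |R(x)|<1.
x=-1.11: |R|=0.2186
R=1: x+4/15x²=0 ⇒ x=−15/4=-3.7500; min R=1−1/(4·4/15)=0.0625>−1
Confirm numerically:
  x=-3.484: |R|=0.75287 <1
  x=-2.869: |R|=0.32598 <1
  x=-1.730: |R|=0.06811 <1
  x=-4.059: |R|=1.33446 >1
  x=-3.818: |R|=1.06923 >1
  x=-3.806: |R|=1.05684 >1
Interval (-3.7500, 0).

(-3.7500,0); λ=-12 ⇒ h* = (15/4)/12 = 0.3125.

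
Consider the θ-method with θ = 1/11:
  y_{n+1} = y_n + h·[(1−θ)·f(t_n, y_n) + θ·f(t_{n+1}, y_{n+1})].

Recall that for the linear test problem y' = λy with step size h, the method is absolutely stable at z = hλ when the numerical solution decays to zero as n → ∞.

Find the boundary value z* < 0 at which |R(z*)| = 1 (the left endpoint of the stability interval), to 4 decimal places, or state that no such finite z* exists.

left endpoint -2.4444.

With y'=λy (z=hλ):
  y_{n+1} = y_n + z·[10/11·y_n + 1/11·y_{n+1}] ⇒ (1 − 1/11z)y_{n+1} = (1 + 10/11z)y_n
  so R(z) = (1 + 10/11z)/(1 − 1/11z).

Solve |R(x)|<1 on ℝ⁻.
x=-1.1: |R|=0.0000
R=−1: 1+10/11x = −1+1/11x ⇒ -9/11x=2 ⇒ x=2/(-9/11)=-2.4444
Confirm numerically:
  x=-2.284: |R|=0.89130 <1
  x=-1.354: |R|=0.20560 <1
  x=-1.224: |R|=0.10144 <1
  x=-3.039: |R|=1.38115 >1
  x=-2.995: |R|=1.35406 >1
Interval (-2.4444, 0).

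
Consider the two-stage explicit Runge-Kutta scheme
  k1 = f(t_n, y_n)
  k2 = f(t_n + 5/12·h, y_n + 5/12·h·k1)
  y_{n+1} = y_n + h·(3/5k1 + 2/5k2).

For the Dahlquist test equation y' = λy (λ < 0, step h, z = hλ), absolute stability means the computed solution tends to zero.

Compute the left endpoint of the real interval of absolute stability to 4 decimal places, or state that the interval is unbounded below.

On y'=λy, z=hλ:
  k1=λy_n ⇒ h·k1=z·y_n;  k2=λ(1+5/12z)y_n ⇒ h·k2=z(1+5/12z)y_n
  y_{n+1}/y_n = 1 + 3/5z + 2/5z(1+5/12z) = 1 + z + 1/6z²
  so R(z) = 1 + z + 1/6z².

Find x<0 with |R(x)|<1.
x=-1.35: |R|=0.0463
R=1: x+1/6x²=0 ⇒ x=−6=-6.0000; min R=1−1/(4·1/6)=-0.5000>−1
Confirm numerically:
  x=-5.549: |R|=0.58290 <1
  x=-4.986: |R|=0.15737 <1
  x=-3.768: |R|=0.40170 <1
  x=-2.743: |R|=0.48899 <1
  x=-6.226: |R|=1.23451 >1
  x=-6.168: |R|=1.17270 >1
Stable set (-6.0000, 0).

left endpoint -6.0000.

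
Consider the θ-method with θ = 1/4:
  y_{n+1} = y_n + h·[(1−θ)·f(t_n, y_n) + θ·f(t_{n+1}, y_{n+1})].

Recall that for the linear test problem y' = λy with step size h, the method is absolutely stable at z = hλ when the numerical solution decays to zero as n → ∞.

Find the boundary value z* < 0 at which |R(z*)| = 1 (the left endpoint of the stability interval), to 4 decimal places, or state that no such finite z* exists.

z* = -4.0000.

On y'=λy, z=hλ:
  y_{n+1} = y_n + z·[3/4·y_n + 1/4·y_{n+1}] ⇒ (1 − 1/4z)y_{n+1} = (1 + 3/4z)y_n
  so R(z) = (1 + 3/4z)/(1 − 1/4z).

Boundary: |R(x)|=1, x<0.
x=-1.15: |R|=0.1068
R=−1: 1+3/4x = −1+1/4x ⇒ -1/2x=2 ⇒ x=2/(-1/2)=-4.0000
Confirm numerically:
  x=-3.511: |R|=0.86979 <1
  x=-3.262: |R|=0.79675 <1
  x=-2.119: |R|=0.38519 <1
  x=-4.573: |R|=1.13368 >1
  x=-4.223: |R|=1.05424 >1
  x=-4.051: |R|=1.01267 >1
Stable set (-4.0000, 0).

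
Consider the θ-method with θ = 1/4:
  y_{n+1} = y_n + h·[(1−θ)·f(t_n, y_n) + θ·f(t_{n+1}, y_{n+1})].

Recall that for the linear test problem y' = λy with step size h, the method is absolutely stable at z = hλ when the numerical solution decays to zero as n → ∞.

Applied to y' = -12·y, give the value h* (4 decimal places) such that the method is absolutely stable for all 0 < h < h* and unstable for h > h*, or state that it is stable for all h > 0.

(-4.0000,0); λ=-12 ⇒ h* = (4)/12 = 0.3333.

Test eqn y'=λy, z=hλ:
  y_{n+1} = y_n + z·[3/4·y_n + 1/4·y_{n+1}] ⇒ (1 − 1/4z)y_{n+1} = (1 + 3/4z)y_n
  Hence R(z) = (1 + 3/4z)/(1 − 1/4z).

Solve |R(x)|<1 on ℝ⁻.
x=-0.92: |R|=0.2520
R=−1: 1+3/4x = −1+1/4x ⇒ -1/2x=2 ⇒ x=2/(-1/2)=-4.0000
Confirm numerically:
  x=-3.557: |R|=0.88276 <1
  x=-3.373: |R|=0.82992 <1
  x=-2.460: |R|=0.52322 <1
  x=-2.405: |R|=0.50195 <1
  x=-4.473: |R|=1.11165 >1
  x=-4.297: |R|=1.07159 >1
  x=-4.167: |R|=1.04090 >1
Stable set (-4.0000, 0).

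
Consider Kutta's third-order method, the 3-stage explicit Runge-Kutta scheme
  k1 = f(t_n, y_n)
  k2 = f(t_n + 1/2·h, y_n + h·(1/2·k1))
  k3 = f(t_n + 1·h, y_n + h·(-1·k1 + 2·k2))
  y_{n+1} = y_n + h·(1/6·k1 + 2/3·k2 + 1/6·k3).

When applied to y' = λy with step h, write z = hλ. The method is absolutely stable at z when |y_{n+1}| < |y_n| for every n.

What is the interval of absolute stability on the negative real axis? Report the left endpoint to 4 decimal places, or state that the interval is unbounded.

(-2.5127, 0).

Set f=λy, z=hλ:
  order 3, 3-stage ⇒ R(z)=1+z+z^2/2+z^3/6
  (e.g. R(-1.08)=0.29325, |R|=0.29325)

Find x<0 with |R(x)|<1.
x=-1.08: |R|=0.2932
|R(-1.88)|=0.2202 |R(-1.8)|=0.1520 |R(-1.66)|=0.0446
Bisect:
  x_lo=-3.3642 |R|=3.0511  x_hi=-0.0553 |R|=0.9462
  mid=-1.70975 |R|=0.08113 →hi
  mid=-2.53696 |R|=1.04026 →lo
  mid=-2.12335 |R|=0.46461 →hi
  mid=-2.33016 |R|=0.72399 →hi
  mid=-2.43356 |R|=0.87446 →hi
  mid=-2.48526 |R|=0.95537 →hi
  mid=-2.51111 |R|=0.99731 →hi
  mid=-2.52403 |R|=1.01866 →lo
  mid=-2.51757 |R|=1.00795 →lo
  mid=-2.51434 |R|=1.00262 →lo
  ...
  [-2.51293,-2.51272] ⇒ x*=-2.5127
Stable set (-2.5127, 0).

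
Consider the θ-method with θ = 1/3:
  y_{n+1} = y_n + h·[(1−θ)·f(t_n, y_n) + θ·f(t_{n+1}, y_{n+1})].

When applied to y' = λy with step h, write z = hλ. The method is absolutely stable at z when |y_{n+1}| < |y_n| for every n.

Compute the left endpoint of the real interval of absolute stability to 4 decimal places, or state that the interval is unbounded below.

z* = -6.0000.

With y'=λy (z=hλ):
  y_{n+1} = y_n + z·[2/3·y_n + 1/3·y_{n+1}] ⇒ (1 − 1/3z)y_{n+1} = (1 + 2/3z)y_n
  ⇒ R(z) = (1 + 2/3z)/(1 − 1/3z).

Need |R(x)|<1, x<0.
x=-0.75: |R|=0.4000
R=−1: 1+2/3x = −1+1/3x ⇒ -1/3x=2 ⇒ x=2/(-1/3)=-6.0000
Confirm numerically:
  x=-5.570: |R|=0.94982 <1
  x=-3.968: |R|=0.70838 <1
  x=-3.922: |R|=0.69980 <1
  x=-3.392: |R|=0.59199 <1
  x=-6.324: |R|=1.03475 >1
  x=-6.089: |R|=1.00979 >1
Interval (-6.0000, 0).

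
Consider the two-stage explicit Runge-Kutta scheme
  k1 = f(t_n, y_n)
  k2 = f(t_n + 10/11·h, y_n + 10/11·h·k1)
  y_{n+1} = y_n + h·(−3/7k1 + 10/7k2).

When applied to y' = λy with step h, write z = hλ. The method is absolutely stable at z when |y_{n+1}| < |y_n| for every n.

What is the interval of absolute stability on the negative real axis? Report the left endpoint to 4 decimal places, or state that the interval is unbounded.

z∈(-0.7700,0).

Set f=λy, z=hλ:
  k1=λy_n ⇒ h·k1=z·y_n;  k2=λ(1+10/11z)y_n ⇒ h·k2=z(1+10/11z)y_n
  y_{n+1}/y_n = 1 − 3/7z + 10/7z(1+10/11z) = 1 + z + 100/77z²
  so R(z) = 1 + z + 100/77z².

Find x<0 with |R(x)|<1.
x=-0.61: |R|=0.8732
R=1: x+100/77x²=0 ⇒ x=−77/100=-0.7700; min R=1−1/(4·100/77)=0.8075>−1
Confirm numerically:
  x=-0.732: |R|=0.96388 <1
  x=-0.404: |R|=0.80797 <1
  x=-0.401: |R|=0.80783 <1
  x=-1.323: |R|=1.95015 >1
  x=-1.239: |R|=1.75466 >1
So |R|<1 on (-0.7700, 0).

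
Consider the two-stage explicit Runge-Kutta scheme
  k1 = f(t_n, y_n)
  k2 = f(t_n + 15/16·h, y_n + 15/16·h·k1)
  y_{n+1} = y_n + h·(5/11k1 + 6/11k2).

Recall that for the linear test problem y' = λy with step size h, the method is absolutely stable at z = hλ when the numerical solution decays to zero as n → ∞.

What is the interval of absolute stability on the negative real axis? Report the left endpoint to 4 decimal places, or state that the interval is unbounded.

Set f=λy, z=hλ:
  k1=λy_n ⇒ h·k1=z·y_n;  k2=λ(1+15/16z)y_n ⇒ h·k2=z(1+15/16z)y_n
  y_{n+1}/y_n = 1 + 5/11z + 6/11z(1+15/16z) = 1 + z + 45/88z²
  R(z) = 1 + z + 45/88z².

Boundary: |R(x)|=1, x<0.
x=-0.8: |R|=0.5273
R=1: x+45/88x²=0 ⇒ x=−88/45=-1.9556; min R=1−1/(4·45/88)=0.5111>−1
Confirm numerically:
  x=-1.548: |R|=0.67738 <1
  x=-1.349: |R|=0.58158 <1
  x=-0.986: |R|=0.51115 <1
  x=-2.510: |R|=1.71164 >1
  x=-2.096: |R|=1.15053 >1
  x=-2.090: |R|=1.14369 >1
Interval (-1.9556, 0).

z∈(-1.9556,0).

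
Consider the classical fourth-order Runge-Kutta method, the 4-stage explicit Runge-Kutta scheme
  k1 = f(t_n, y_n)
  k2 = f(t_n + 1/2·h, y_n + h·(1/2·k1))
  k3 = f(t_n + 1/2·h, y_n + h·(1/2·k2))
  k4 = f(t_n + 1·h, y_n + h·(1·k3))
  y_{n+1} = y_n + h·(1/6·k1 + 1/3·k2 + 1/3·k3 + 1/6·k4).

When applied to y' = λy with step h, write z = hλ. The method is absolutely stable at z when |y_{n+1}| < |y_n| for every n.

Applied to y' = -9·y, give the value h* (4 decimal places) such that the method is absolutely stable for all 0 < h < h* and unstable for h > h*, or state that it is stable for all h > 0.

(-2.7853,0); λ=-9 ⇒ h* = 0.3095.

On y'=λy, z=hλ:
  order 4, 4-stage ⇒ R(z)=1+z+z^2/2+z^3/6+z^4/24
  (e.g. R(-0.78)=0.46053, |R|=0.46053)

Find x<0 with |R(x)|<1.
x=-0.78: |R|=0.4605
|R(-2.71)|=0.8923 |R(-2.13)|=0.3855 |R(-0.51)|=0.6008
Bisect:
  x_lo=-3.4793 |R|=2.6595  x_hi=-0.3061 |R|=0.7364
  mid=-1.89265 |R|=0.30311 →hi
  mid=-2.68595 |R|=0.86027 →hi
  mid=-3.08260 |R|=1.54893 →lo
  mid=-2.88428 |R|=1.15979 →lo
  mid=-2.78512 |R|=0.99973 →hi
  mid=-2.83470 |R|=1.07708 →lo
  mid=-2.80991 |R|=1.03775 →lo
  mid=-2.79751 |R|=1.01858 →lo
  ...
  [-2.78531,-2.78512] ⇒ x*=-2.7853
Interval (-2.7853, 0).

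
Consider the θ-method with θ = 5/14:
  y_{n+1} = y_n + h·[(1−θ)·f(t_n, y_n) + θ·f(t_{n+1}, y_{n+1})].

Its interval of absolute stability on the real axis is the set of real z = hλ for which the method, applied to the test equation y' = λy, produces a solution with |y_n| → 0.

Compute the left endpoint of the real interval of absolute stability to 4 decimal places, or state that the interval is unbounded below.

z* = -7.0000.

On y'=λy, z=hλ:
  y_{n+1} = y_n + z·[9/14·y_n + 5/14·y_{n+1}] ⇒ (1 − 5/14z)y_{n+1} = (1 + 9/14z)y_n
  R(z) = (1 + 9/14z)/(1 − 5/14z).

Solve |R(x)|<1 on ℝ⁻.
x=-1.21: |R|=0.1551
R=−1: 1+9/14x = −1+5/14x ⇒ -2/7x=2 ⇒ x=2/(-2/7)=-7.0000
Confirm numerically:
  x=-6.228: |R|=0.93159 <1
  x=-4.548: |R|=0.73304 <1
  x=-3.310: |R|=0.51686 <1
  x=-2.847: |R|=0.41165 <1
  x=-7.491: |R|=1.03817 >1
  x=-7.313: |R|=1.02476 >1
Stable set (-7.0000, 0).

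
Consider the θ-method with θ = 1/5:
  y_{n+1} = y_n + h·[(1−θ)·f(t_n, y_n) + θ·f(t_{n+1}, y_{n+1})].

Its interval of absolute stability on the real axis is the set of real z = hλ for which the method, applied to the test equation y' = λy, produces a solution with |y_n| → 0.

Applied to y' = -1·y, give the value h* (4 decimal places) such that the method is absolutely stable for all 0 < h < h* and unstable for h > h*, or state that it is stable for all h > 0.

(-3.3333,0); λ=-1 ⇒ h* = (10/3)/1 = 3.3333.

With y'=λy (z=hλ):
  y_{n+1} = y_n + z·[4/5·y_n + 1/5·y_{n+1}] ⇒ (1 − 1/5z)y_{n+1} = (1 + 4/5z)y_n
  ⇒ R(z) = (1 + 4/5z)/(1 − 1/5z).

Boundary: |R(x)|=1, x<0.
x=-1.4: |R|=0.0937
R=−1: 1+4/5x = −1+1/5x ⇒ -3/5x=2 ⇒ x=2/(-3/5)=-3.3333
Confirm numerically:
  x=-2.088: |R|=0.47291 <1
  x=-1.973: |R|=0.41474 <1
  x=-1.899: |R|=0.37629 <1
  x=-3.761: |R|=1.14644 >1
  x=-3.511: |R|=1.06262 >1
  x=-3.447: |R|=1.04037 >1
Interval (-3.3333, 0).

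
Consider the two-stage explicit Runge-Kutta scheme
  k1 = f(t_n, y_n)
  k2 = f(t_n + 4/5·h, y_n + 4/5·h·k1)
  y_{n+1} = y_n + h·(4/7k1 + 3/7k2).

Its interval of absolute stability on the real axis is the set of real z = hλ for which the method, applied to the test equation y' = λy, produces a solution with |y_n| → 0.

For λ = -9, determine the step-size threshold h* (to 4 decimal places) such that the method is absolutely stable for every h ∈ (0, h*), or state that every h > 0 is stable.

(-2.9167,0); λ=-9 ⇒ h* = (35/12)/9 = 0.3241.

With y'=λy (z=hλ):
  k1=λy_n ⇒ h·k1=z·y_n;  k2=λ(1+4/5z)y_n ⇒ h·k2=z(1+4/5z)y_n
  y_{n+1}/y_n = 1 + 4/7z + 3/7z(1+4/5z) = 1 + z + 12/35z²
  Hence R(z) = 1 + z + 12/35z².

Find x<0 with |R(x)|<1.
x=-0.36: |R|=0.6844
R=1: x+12/35x²=0 ⇒ x=−35/12=-2.9167; min R=1−1/(4·12/35)=0.2708>−1
Confirm numerically:
  x=-2.792: |R|=0.88066 <1
  x=-2.234: |R|=0.47712 <1
  x=-1.888: |R|=0.33413 <1
  x=-3.226: |R|=1.34214 >1
  x=-2.959: |R|=1.04295 >1
So |R|<1 on (-2.9167, 0).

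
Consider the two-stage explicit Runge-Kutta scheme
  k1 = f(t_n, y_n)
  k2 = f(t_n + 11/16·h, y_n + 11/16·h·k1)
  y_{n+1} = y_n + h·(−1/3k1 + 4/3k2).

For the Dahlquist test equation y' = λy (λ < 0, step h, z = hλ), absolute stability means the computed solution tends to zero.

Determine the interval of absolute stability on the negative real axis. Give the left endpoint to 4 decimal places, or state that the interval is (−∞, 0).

(-1.0909, 0).

On y'=λy, z=hλ:
  k1=λy_n ⇒ h·k1=z·y_n;  k2=λ(1+11/16z)y_n ⇒ h·k2=z(1+11/16z)y_n
  y_{n+1}/y_n = 1 − 1/3z + 4/3z(1+11/16z) = 1 + z + 11/12z²
  Hence R(z) = 1 + z + 11/12z².

Solve |R(x)|<1 on ℝ⁻.
x=-0.31: |R|=0.7781
R=1: x+11/12x²=0 ⇒ x=−12/11=-1.0909; min R=1−1/(4·11/12)=0.7273>−1
Confirm numerically:
  x=-0.922: |R|=0.85724 <1
  x=-0.729: |R|=0.75815 <1
  x=-0.689: |R|=0.74616 <1
  x=-1.594: |R|=1.73510 >1
  x=-1.429: |R|=1.44287 >1
  x=-1.378: |R|=1.36264 >1
Stable set (-1.0909, 0).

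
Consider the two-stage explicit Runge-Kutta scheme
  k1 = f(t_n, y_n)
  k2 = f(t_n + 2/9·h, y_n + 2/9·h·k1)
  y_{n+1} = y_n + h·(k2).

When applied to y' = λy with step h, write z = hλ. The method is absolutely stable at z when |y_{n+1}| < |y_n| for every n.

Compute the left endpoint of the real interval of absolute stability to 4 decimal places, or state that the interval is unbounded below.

Test eqn y'=λy, z=hλ:
  k1=λy_n ⇒ h·k1=z·y_n;  k2=λ(1+2/9z)y_n ⇒ h·k2=z(1+2/9z)y_n
  y_{n+1}/y_n = 1 + z(1+2/9z) = 1 + z + 2/9z²
  ⇒ R(z) = 1 + z + 2/9z².

Boundary: |R(x)|=1, x<0.
x=-1.12: |R|=0.1588
R=1: x+2/9x²=0 ⇒ x=−9/2=-4.5000; min R=1−1/(4·2/9)=-0.1250>−1
Confirm numerically:
  x=-4.294: |R|=0.80343 <1
  x=-3.481: |R|=0.21175 <1
  x=-1.927: |R|=0.10182 <1
  x=-5.017: |R|=1.57640 >1
  x=-4.915: |R|=1.45327 >1
  x=-4.596: |R|=1.09805 >1
Stable set (-4.5000, 0).

left endpoint -4.5000.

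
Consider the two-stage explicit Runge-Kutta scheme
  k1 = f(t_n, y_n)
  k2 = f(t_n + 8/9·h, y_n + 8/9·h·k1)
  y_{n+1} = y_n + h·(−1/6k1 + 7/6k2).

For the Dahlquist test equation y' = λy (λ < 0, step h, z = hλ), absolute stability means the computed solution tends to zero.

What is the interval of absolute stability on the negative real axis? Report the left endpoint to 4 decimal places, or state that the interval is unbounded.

On y'=λy, z=hλ:
  k1=λy_n ⇒ h·k1=z·y_n;  k2=λ(1+8/9z)y_n ⇒ h·k2=z(1+8/9z)y_n
  y_{n+1}/y_n = 1 − 1/6z + 7/6z(1+8/9z) = 1 + z + 28/27z²
  Hence R(z) = 1 + z + 28/27z².

Solve |R(x)|<1 on ℝ⁻.
x=-1.1: |R|=1.1548
R=1: x+28/27x²=0 ⇒ x=−27/28=-0.9643; min R=1−1/(4·28/27)=0.7589>−1
Confirm numerically:
  x=-0.916: |R|=0.95413 <1
  x=-0.793: |R|=0.85914 <1
  x=-0.473: |R|=0.75902 <1
  x=-1.412: |R|=1.65559 >1
  x=-1.030: |R|=1.07019 >1
Stable set (-0.9643, 0).

z∈(-0.9643,0).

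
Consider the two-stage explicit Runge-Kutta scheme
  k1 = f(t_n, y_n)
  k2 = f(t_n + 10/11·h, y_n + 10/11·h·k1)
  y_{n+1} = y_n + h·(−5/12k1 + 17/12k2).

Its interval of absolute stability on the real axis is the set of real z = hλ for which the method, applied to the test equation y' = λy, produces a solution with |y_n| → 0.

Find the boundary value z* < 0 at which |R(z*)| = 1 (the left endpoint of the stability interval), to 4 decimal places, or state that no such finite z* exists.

z* = -0.7765.

Test eqn y'=λy, z=hλ:
  k1=λy_n ⇒ h·k1=z·y_n;  k2=λ(1+10/11z)y_n ⇒ h·k2=z(1+10/11z)y_n
  y_{n+1}/y_n = 1 − 5/12z + 17/12z(1+10/11z) = 1 + z + 85/66z²
  R(z) = 1 + z + 85/66z².

Solve |R(x)|<1 on ℝ⁻.
x=-0.6: |R|=0.8636
R=1: x+85/66x²=0 ⇒ x=−66/85=-0.7765; min R=1−1/(4·85/66)=0.8059>−1
Confirm numerically:
  x=-0.681: |R|=0.91627 <1
  x=-0.436: |R|=0.80882 <1
  x=-0.424: |R|=0.80753 <1
  x=-1.354: |R|=2.00709 >1
  x=-1.078: |R|=1.41862 >1
  x=-1.066: |R|=1.39749 >1
So |R|<1 on (-0.7765, 0).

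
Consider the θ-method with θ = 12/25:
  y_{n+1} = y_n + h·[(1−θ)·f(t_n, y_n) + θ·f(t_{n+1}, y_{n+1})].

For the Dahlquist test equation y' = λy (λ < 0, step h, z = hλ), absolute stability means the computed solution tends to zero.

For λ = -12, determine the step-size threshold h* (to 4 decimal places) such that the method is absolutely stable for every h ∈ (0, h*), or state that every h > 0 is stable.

Test eqn y'=λy, z=hλ:
  y_{n+1} = y_n + z·[13/25·y_n + 12/25·y_{n+1}] ⇒ (1 − 12/25z)y_{n+1} = (1 + 13/25z)y_n
  R(z) = (1 + 13/25z)/(1 − 12/25z).

Need |R(x)|<1, x<0.
x=-1.4: |R|=0.1627
R=−1: 1+13/25x = −1+12/25x ⇒ -1/25x=2 ⇒ x=2/(-1/25)=-50.0000
Confirm numerically:
  x=-39.050: |R|=0.97782 <1
  x=-32.138: |R|=0.95650 <1
  x=-27.199: |R|=0.93511 <1
  x=-21.475: |R|=0.89910 <1
  x=-50.440: |R|=1.00070 >1
  x=-50.046: |R|=1.00007 >1
Interval (-50.0000, 0).

(-50.0000,0); λ=-12 ⇒ h* = (50)/12 = 4.1667.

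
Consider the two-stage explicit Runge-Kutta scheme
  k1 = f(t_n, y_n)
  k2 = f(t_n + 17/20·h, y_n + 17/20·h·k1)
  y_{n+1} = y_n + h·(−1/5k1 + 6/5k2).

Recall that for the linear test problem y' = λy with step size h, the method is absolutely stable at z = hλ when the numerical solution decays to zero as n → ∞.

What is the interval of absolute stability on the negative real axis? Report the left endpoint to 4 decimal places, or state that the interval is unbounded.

(-0.9804, 0).

Set f=λy, z=hλ:
  k1=λy_n ⇒ h·k1=z·y_n;  k2=λ(1+17/20z)y_n ⇒ h·k2=z(1+17/20z)y_n
  y_{n+1}/y_n = 1 − 1/5z + 6/5z(1+17/20z) = 1 + z + 51/50z²
  Hence R(z) = 1 + z + 51/50z².

Need |R(x)|<1, x<0.
x=-0.95: |R|=0.9706
R=1: x+51/50x²=0 ⇒ x=−50/51=-0.9804; min R=1−1/(4·51/50)=0.7549>−1
Confirm numerically:
  x=-0.734: |R|=0.81553 <1
  x=-0.623: |R|=0.77289 <1
  x=-0.441: |R|=0.75737 <1
  x=-1.544: |R|=1.88761 >1
  x=-1.152: |R|=1.20165 >1
So |R|<1 on (-0.9804, 0).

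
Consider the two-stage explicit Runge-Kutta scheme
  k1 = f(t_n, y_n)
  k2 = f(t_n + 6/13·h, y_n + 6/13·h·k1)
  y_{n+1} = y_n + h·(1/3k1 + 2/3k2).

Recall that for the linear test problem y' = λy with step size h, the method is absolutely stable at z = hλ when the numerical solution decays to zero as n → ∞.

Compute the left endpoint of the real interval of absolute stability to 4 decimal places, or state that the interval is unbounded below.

left endpoint -3.2500.

Test eqn y'=λy, z=hλ:
  k1=λy_n ⇒ h·k1=z·y_n;  k2=λ(1+6/13z)y_n ⇒ h·k2=z(1+6/13z)y_n
  y_{n+1}/y_n = 1 + 1/3z + 2/3z(1+6/13z) = 1 + z + 4/13z²
  Hence R(z) = 1 + z + 4/13z².

Boundary: |R(x)|=1, x<0.
x=-0.33: |R|=0.7035
R=1: x+4/13x²=0 ⇒ x=−13/4=-3.2500; min R=1−1/(4·4/13)=0.1875>−1
Confirm numerically:
  x=-2.961: |R|=0.73670 <1
  x=-2.818: |R|=0.62542 <1
  x=-1.922: |R|=0.21464 <1
  x=-3.774: |R|=1.60848 >1
  x=-3.457: |R|=1.22018 >1
  x=-3.427: |R|=1.18664 >1
So |R|<1 on (-3.2500, 0).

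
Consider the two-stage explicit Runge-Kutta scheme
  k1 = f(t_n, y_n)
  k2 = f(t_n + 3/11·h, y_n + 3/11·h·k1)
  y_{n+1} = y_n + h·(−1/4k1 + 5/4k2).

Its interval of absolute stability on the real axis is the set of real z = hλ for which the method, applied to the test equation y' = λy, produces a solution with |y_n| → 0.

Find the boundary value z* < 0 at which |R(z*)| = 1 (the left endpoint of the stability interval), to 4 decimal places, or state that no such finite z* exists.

Set f=λy, z=hλ:
  k1=λy_n ⇒ h·k1=z·y_n;  k2=λ(1+3/11z)y_n ⇒ h·k2=z(1+3/11z)y_n
  y_{n+1}/y_n = 1 − 1/4z + 5/4z(1+3/11z) = 1 + z + 15/44z²
  Hence R(z) = 1 + z + 15/44z².

Find x<0 with |R(x)|<1.
x=-0.79: |R|=0.4228
R=1: x+15/44x²=0 ⇒ x=−44/15=-2.9333; min R=1−1/(4·15/44)=0.2667>−1
Confirm numerically:
  x=-2.371: |R|=0.54547 <1
  x=-1.525: |R|=0.26783 <1
  x=-1.309: |R|=0.27514 <1
  x=-3.455: |R|=1.61444 >1
  x=-3.357: |R|=1.48486 >1
  x=-3.244: |R|=1.34357 >1
Interval (-2.9333, 0).

z* = -2.9333.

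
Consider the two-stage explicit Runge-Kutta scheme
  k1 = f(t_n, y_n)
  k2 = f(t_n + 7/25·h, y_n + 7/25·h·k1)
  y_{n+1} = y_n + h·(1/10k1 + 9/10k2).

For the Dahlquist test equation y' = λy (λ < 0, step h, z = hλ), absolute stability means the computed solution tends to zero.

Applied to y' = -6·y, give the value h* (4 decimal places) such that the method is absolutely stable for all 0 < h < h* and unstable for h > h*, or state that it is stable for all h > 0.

On y'=λy, z=hλ:
  k1=λy_n ⇒ h·k1=z·y_n;  k2=λ(1+7/25z)y_n ⇒ h·k2=z(1+7/25z)y_n
  y_{n+1}/y_n = 1 + 1/10z + 9/10z(1+7/25z) = 1 + z + 63/250z²
  Hence R(z) = 1 + z + 63/250z².

Solve |R(x)|<1 on ℝ⁻.
x=-0.44: |R|=0.6088
R=1: x+63/250x²=0 ⇒ x=−250/63=-3.9683; min R=1−1/(4·63/250)=0.0079>−1
Confirm numerically:
  x=-3.330: |R|=0.46440 <1
  x=-3.145: |R|=0.34754 <1
  x=-1.653: |R|=0.03557 <1
  x=-4.361: |R|=1.43162 >1
  x=-4.349: |R|=1.41728 >1
  x=-4.164: |R|=1.20540 >1
Stable set (-3.9683, 0).

(-3.9683,0); λ=-6 ⇒ h* = (250/63)/6 = 0.6614.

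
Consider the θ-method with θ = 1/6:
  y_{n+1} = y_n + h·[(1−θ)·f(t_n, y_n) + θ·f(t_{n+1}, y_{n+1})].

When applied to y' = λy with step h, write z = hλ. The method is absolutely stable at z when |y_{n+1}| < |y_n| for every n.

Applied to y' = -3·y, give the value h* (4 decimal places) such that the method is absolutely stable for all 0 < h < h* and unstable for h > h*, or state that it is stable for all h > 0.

(-3.0000,0); λ=-3 ⇒ h* = (3)/3 = 1.0000.

With y'=λy (z=hλ):
  y_{n+1} = y_n + z·[5/6·y_n + 1/6·y_{n+1}] ⇒ (1 − 1/6z)y_{n+1} = (1 + 5/6z)y_n
  R(z) = (1 + 5/6z)/(1 − 1/6z).

Need |R(x)|<1, x<0.
x=-0.73: |R|=0.3492
R=−1: 1+5/6x = −1+1/6x ⇒ -2/3x=2 ⇒ x=2/(-2/3)=-3.0000
Confirm numerically:
  x=-2.873: |R|=0.94275 <1
  x=-2.803: |R|=0.91049 <1
  x=-1.508: |R|=0.20511 <1
  x=-3.581: |R|=1.24256 >1
  x=-3.577: |R|=1.24099 >1
  x=-3.209: |R|=1.09078 >1
Stable set (-3.0000, 0).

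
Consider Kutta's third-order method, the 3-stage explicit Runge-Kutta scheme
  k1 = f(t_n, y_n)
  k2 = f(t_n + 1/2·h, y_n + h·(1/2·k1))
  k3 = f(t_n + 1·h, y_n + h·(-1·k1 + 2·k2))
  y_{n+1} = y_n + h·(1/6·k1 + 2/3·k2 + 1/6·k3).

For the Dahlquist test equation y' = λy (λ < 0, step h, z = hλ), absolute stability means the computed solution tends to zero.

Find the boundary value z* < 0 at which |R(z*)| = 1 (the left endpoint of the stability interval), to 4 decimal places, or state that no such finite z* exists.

With y'=λy (z=hλ):
  order 3, 3-stage ⇒ R(z)=1+z+z^2/2+z^3/6
  (e.g. R(-0.55)=0.57352, |R|=0.57352)

Need |R(x)|<1, x<0.
x=-0.55: |R|=0.5735
|R(-2.19)|=0.5425 |R(-1.75)|=0.1120 |R(-1.04)|=0.3133
Bisect:
  x_lo=-3.0673 |R|=2.1729  x_hi=-0.1329 |R|=0.8756
  mid=-1.60009 |R|=0.00273 →hi
  mid=-2.33370 |R|=0.72891 →hi
  mid=-2.70051 |R|=1.33650 →lo
  mid=-2.51711 |R|=1.00719 →lo
  mid=-2.42541 |R|=0.86206 →hi
  mid=-2.47126 |R|=0.93308 →hi
  mid=-2.49418 |R|=0.96974 →hi
  mid=-2.50565 |R|=0.98836 →hi
  mid=-2.51138 |R|=0.99775 →hi
  mid=-2.51424 |R|=1.00246 →lo
  ...
  [-2.51281,-2.51263] ⇒ x*=-2.5127
Stable set (-2.5127, 0).

left endpoint -2.5127.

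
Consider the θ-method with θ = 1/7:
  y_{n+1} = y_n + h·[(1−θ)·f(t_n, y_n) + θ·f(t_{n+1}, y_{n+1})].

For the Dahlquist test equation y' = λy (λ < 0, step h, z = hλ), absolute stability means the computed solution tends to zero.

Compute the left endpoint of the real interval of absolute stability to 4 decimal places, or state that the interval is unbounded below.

With y'=λy (z=hλ):
  y_{n+1} = y_n + z·[6/7·y_n + 1/7·y_{n+1}] ⇒ (1 − 1/7z)y_{n+1} = (1 + 6/7z)y_n
  Hence R(z) = (1 + 6/7z)/(1 − 1/7z).

Need |R(x)|<1, x<0.
x=-1.55: |R|=0.2690
R=−1: 1+6/7x = −1+1/7x ⇒ -5/7x=2 ⇒ x=2/(-5/7)=-2.8000
Confirm numerically:
  x=-2.476: |R|=0.82904 <1
  x=-1.759: |R|=0.40575 <1
  x=-1.692: |R|=0.36263 <1
  x=-1.687: |R|=0.35939 <1
  x=-3.385: |R|=1.28166 >1
  x=-2.923: |R|=1.06198 >1
  x=-2.830: |R|=1.01526 >1
Stable set (-2.8000, 0).

z* = -2.8000.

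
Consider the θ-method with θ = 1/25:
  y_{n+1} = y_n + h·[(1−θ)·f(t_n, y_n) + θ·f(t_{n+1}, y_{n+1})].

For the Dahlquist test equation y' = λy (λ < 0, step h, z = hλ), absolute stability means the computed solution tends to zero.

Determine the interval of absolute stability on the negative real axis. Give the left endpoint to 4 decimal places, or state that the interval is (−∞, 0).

(-2.1739, 0).

Test eqn y'=λy, z=hλ:
  y_{n+1} = y_n + z·[24/25·y_n + 1/25·y_{n+1}] ⇒ (1 − 1/25z)y_{n+1} = (1 + 24/25z)y_n
  ⇒ R(z) = (1 + 24/25z)/(1 − 1/25z).

Find x<0 with |R(x)|<1.
x=-1.31: |R|=0.2448
R=−1: 1+24/25x = −1+1/25x ⇒ -23/25x=2 ⇒ x=2/(-23/25)=-2.1739
Confirm numerically:
  x=-1.887: |R|=0.75457 <1
  x=-1.447: |R|=0.36783 <1
  x=-0.997: |R|=0.04124 <1
  x=-2.485: |R|=1.26032 >1
  x=-2.197: |R|=1.01952 >1
Interval (-2.1739, 0).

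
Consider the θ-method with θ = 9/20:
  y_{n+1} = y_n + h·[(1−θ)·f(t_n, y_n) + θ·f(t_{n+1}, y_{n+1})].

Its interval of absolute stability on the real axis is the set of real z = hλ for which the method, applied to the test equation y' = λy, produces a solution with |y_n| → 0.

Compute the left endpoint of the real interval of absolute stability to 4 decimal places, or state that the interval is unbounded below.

left endpoint -20.0000.

With y'=λy (z=hλ):
  y_{n+1} = y_n + z·[11/20·y_n + 9/20·y_{n+1}] ⇒ (1 − 9/20z)y_{n+1} = (1 + 11/20z)y_n
  Hence R(z) = (1 + 11/20z)/(1 − 9/20z).

Find x<0 with |R(x)|<1.
x=-1.75: |R|=0.0210
R=−1: 1+11/20x = −1+9/20x ⇒ -1/10x=2 ⇒ x=2/(-1/10)=-20.0000
Confirm numerically:
  x=-15.304: |R|=0.94046 <1
  x=-10.645: |R|=0.83844 <1
  x=-10.348: |R|=0.82937 <1
  x=-10.320: |R|=0.82849 <1
  x=-20.446: |R|=1.00437 >1
  x=-20.254: |R|=1.00251 >1
  x=-20.090: |R|=1.00090 >1
So |R|<1 on (-20.0000, 0).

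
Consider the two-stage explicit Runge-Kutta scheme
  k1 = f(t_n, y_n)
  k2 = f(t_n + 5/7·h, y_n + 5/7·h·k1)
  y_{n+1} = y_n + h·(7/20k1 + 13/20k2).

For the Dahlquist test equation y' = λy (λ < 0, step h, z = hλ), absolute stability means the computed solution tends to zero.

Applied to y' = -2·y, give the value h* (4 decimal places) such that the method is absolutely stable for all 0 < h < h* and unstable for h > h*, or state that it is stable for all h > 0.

(-2.1538,0); λ=-2 ⇒ h* = (28/13)/2 = 1.0769.

Test eqn y'=λy, z=hλ:
  k1=λy_n ⇒ h·k1=z·y_n;  k2=λ(1+5/7z)y_n ⇒ h·k2=z(1+5/7z)y_n
  y_{n+1}/y_n = 1 + 7/20z + 13/20z(1+5/7z) = 1 + z + 13/28z²
  Hence R(z) = 1 + z + 13/28z².

Find x<0 with |R(x)|<1.
x=-1.33: |R|=0.4913
R=1: x+13/28x²=0 ⇒ x=−28/13=-2.1538; min R=1−1/(4·13/28)=0.4615>−1
Confirm numerically:
  x=-2.078: |R|=0.92682 <1
  x=-1.969: |R|=0.83102 <1
  x=-1.842: |R|=0.73330 <1
  x=-1.707: |R|=0.64586 <1
  x=-2.730: |R|=1.73028 >1
  x=-2.671: |R|=1.64133 >1
  x=-2.399: |R|=1.27306 >1
So |R|<1 on (-2.1538, 0).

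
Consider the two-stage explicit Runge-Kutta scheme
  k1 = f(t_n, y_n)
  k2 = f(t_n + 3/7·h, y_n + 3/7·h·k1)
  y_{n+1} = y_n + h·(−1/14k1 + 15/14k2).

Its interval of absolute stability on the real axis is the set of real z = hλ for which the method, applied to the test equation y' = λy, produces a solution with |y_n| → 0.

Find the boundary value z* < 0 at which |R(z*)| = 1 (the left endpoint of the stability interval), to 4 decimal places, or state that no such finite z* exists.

left endpoint -2.1778.

On y'=λy, z=hλ:
  k1=λy_n ⇒ h·k1=z·y_n;  k2=λ(1+3/7z)y_n ⇒ h·k2=z(1+3/7z)y_n
  y_{n+1}/y_n = 1 − 1/14z + 15/14z(1+3/7z) = 1 + z + 45/98z²
  R(z) = 1 + z + 45/98z².

Solve |R(x)|<1 on ℝ⁻.
x=-1.46: |R|=0.5188
R=1: x+45/98x²=0 ⇒ x=−98/45=-2.1778; min R=1−1/(4·45/98)=0.4556>−1
Confirm numerically:
  x=-2.049: |R|=0.87884 <1
  x=-1.823: |R|=0.70302 <1
  x=-1.488: |R|=0.52870 <1
  x=-1.363: |R|=0.49006 <1
  x=-2.618: |R|=1.52921 >1
  x=-2.435: |R|=1.28760 >1
  x=-2.355: |R|=1.19164 >1
So |R|<1 on (-2.1778, 0).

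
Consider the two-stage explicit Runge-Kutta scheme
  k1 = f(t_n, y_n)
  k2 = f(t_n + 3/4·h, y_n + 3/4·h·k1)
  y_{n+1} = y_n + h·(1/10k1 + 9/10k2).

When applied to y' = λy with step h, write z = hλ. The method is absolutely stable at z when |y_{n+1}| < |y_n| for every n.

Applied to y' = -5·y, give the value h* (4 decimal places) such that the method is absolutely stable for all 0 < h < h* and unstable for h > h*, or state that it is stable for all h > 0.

On y'=λy, z=hλ:
  k1=λy_n ⇒ h·k1=z·y_n;  k2=λ(1+3/4z)y_n ⇒ h·k2=z(1+3/4z)y_n
  y_{n+1}/y_n = 1 + 1/10z + 9/10z(1+3/4z) = 1 + z + 27/40z²
  ⇒ R(z) = 1 + z + 27/40z².

Need |R(x)|<1, x<0.
x=-1.64: |R|=1.1755
R=1: x+27/40x²=0 ⇒ x=−40/27=-1.4815; min R=1−1/(4·27/40)=0.6296>−1
Confirm numerically:
  x=-1.442: |R|=0.96157 <1
  x=-1.062: |R|=0.69929 <1
  x=-0.794: |R|=0.63154 <1
  x=-0.715: |R|=0.63008 <1
  x=-2.065: |R|=1.81335 >1
  x=-1.941: |R|=1.60205 >1
  x=-1.624: |R|=1.15623 >1
Interval (-1.4815, 0).

(-1.4815,0); λ=-5 ⇒ h* = (40/27)/5 = 0.2963.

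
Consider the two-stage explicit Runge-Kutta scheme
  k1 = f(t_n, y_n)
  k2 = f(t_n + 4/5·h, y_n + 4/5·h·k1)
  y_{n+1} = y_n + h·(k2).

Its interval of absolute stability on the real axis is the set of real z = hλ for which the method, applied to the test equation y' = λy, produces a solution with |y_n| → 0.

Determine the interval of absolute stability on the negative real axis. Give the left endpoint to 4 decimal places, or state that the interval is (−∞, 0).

With y'=λy (z=hλ):
  k1=λy_n ⇒ h·k1=z·y_n;  k2=λ(1+4/5z)y_n ⇒ h·k2=z(1+4/5z)y_n
  y_{n+1}/y_n = 1 + z(1+4/5z) = 1 + z + 4/5z²
  Hence R(z) = 1 + z + 4/5z².

Solve |R(x)|<1 on ℝ⁻.
x=-1.35: |R|=1.1080
R=1: x+4/5x²=0 ⇒ x=−5/4=-1.2500; min R=1−1/(4·4/5)=0.6875>−1
Confirm numerically:
  x=-0.981: |R|=0.78889 <1
  x=-0.812: |R|=0.71548 <1
  x=-0.533: |R|=0.69427 <1
  x=-1.742: |R|=1.68565 >1
  x=-1.363: |R|=1.12322 >1
Stable set (-1.2500, 0).

z∈(-1.2500,0).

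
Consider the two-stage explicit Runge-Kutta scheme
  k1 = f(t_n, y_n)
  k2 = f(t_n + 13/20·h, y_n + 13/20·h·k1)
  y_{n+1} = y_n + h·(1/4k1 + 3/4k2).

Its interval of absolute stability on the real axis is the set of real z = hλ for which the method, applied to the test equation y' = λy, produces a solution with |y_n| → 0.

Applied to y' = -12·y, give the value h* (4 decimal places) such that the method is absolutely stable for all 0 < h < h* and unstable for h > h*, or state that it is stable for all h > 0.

(-2.0513,0); λ=-12 ⇒ h* = (80/39)/12 = 0.1709.

Test eqn y'=λy, z=hλ:
  k1=λy_n ⇒ h·k1=z·y_n;  k2=λ(1+13/20z)y_n ⇒ h·k2=z(1+13/20z)y_n
  y_{n+1}/y_n = 1 + 1/4z + 3/4z(1+13/20z) = 1 + z + 39/80z²
  so R(z) = 1 + z + 39/80z².

Solve |R(x)|<1 on ℝ⁻.
x=-1.01: |R|=0.4873
R=1: x+39/80x²=0 ⇒ x=−80/39=-2.0513; min R=1−1/(4·39/80)=0.4872>−1
Confirm numerically:
  x=-1.786: |R|=0.76903 <1
  x=-1.704: |R|=0.71151 <1
  x=-1.337: |R|=0.53444 <1
  x=-2.619: |R|=1.72484 >1
  x=-2.474: |R|=1.50983 >1
  x=-2.100: |R|=1.04987 >1
Interval (-2.0513, 0).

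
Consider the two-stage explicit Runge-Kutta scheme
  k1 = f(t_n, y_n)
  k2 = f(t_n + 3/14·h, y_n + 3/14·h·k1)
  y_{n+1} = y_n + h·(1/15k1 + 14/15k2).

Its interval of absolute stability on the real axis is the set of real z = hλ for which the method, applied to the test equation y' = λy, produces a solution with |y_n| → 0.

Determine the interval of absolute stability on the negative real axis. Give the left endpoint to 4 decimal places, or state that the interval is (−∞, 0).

Set f=λy, z=hλ:
  k1=λy_n ⇒ h·k1=z·y_n;  k2=λ(1+3/14z)y_n ⇒ h·k2=z(1+3/14z)y_n
  y_{n+1}/y_n = 1 + 1/15z + 14/15z(1+3/14z) = 1 + z + 1/5z²
  Hence R(z) = 1 + z + 1/5z².

Find x<0 with |R(x)|<1.
x=-1.78: |R|=0.1463
R=1: x+1/5x²=0 ⇒ x=−5=-5.0000; min R=1−1/(4·1/5)=-0.2500>−1
Confirm numerically:
  x=-4.868: |R|=0.87148 <1
  x=-2.554: |R|=0.24942 <1
  x=-2.124: |R|=0.22172 <1
  x=-5.550: |R|=1.61050 >1
  x=-5.357: |R|=1.38249 >1
  x=-5.029: |R|=1.02917 >1
Stable set (-5.0000, 0).

z∈(-5.0000,0).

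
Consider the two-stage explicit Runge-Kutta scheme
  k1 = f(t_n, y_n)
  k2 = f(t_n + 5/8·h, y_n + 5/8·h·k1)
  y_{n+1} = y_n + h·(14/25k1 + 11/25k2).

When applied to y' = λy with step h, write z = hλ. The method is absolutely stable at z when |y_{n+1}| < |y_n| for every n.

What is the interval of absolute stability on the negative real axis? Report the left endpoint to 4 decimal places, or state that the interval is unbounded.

Set f=λy, z=hλ:
  k1=λy_n ⇒ h·k1=z·y_n;  k2=λ(1+5/8z)y_n ⇒ h·k2=z(1+5/8z)y_n
  y_{n+1}/y_n = 1 + 14/25z + 11/25z(1+5/8z) = 1 + z + 11/40z²
  Hence R(z) = 1 + z + 11/40z².

Need |R(x)|<1, x<0.
x=-0.84: |R|=0.3540
R=1: x+11/40x²=0 ⇒ x=−40/11=-3.6364; min R=1−1/(4·11/40)=0.0909>−1
Confirm numerically:
  x=-2.572: |R|=0.24718 <1
  x=-2.116: |R|=0.11530 <1
  x=-1.789: |R|=0.09114 <1
  x=-1.742: |R|=0.09251 <1
  x=-4.205: |R|=1.65756 >1
  x=-4.082: |R|=1.50025 >1
So |R|<1 on (-3.6364, 0).

z∈(-3.6364,0).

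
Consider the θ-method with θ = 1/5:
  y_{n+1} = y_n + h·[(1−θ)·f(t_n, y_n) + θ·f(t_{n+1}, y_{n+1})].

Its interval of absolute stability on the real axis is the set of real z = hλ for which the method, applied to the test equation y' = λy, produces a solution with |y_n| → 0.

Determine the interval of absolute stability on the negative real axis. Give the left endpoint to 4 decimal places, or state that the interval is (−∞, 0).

(-3.3333, 0).

Test eqn y'=λy, z=hλ:
  y_{n+1} = y_n + z·[4/5·y_n + 1/5·y_{n+1}] ⇒ (1 − 1/5z)y_{n+1} = (1 + 4/5z)y_n
  R(z) = (1 + 4/5z)/(1 − 1/5z).

Find x<0 with |R(x)|<1.
x=-1.55: |R|=0.1832
R=−1: 1+4/5x = −1+1/5x ⇒ -3/5x=2 ⇒ x=2/(-3/5)=-3.3333
Confirm numerically:
  x=-3.285: |R|=0.98250 <1
  x=-2.451: |R|=0.64475 <1
  x=-1.387: |R|=0.08580 <1
  x=-3.848: |R|=1.17450 >1
  x=-3.584: |R|=1.08760 >1
  x=-3.474: |R|=1.04980 >1
Interval (-3.3333, 0).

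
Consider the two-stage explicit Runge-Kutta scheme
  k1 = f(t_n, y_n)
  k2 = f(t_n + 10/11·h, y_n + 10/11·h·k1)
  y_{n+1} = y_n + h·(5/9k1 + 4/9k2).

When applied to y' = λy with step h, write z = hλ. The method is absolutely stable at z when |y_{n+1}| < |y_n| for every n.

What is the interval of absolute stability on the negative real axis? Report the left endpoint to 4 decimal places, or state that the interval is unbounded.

With y'=λy (z=hλ):
  k1=λy_n ⇒ h·k1=z·y_n;  k2=λ(1+10/11z)y_n ⇒ h·k2=z(1+10/11z)y_n
  y_{n+1}/y_n = 1 + 5/9z + 4/9z(1+10/11z) = 1 + z + 40/99z²
  R(z) = 1 + z + 40/99z².

Solve |R(x)|<1 on ℝ⁻.
x=-1.03: |R|=0.3986
R=1: x+40/99x²=0 ⇒ x=−99/40=-2.4750; min R=1−1/(4·40/99)=0.3812>−1
Confirm numerically:
  x=-1.506: |R|=0.41038 <1
  x=-1.337: |R|=0.38525 <1
  x=-1.012: |R|=0.40180 <1
  x=-2.924: |R|=1.53045 >1
  x=-2.880: |R|=1.47127 >1
Stable set (-2.4750, 0).

z∈(-2.4750,0).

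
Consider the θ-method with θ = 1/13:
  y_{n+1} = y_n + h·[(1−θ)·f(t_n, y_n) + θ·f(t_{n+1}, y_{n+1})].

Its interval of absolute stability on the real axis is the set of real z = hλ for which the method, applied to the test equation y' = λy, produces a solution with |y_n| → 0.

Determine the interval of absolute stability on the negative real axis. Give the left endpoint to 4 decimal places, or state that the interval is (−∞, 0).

Set f=λy, z=hλ:
  y_{n+1} = y_n + z·[12/13·y_n + 1/13·y_{n+1}] ⇒ (1 − 1/13z)y_{n+1} = (1 + 12/13z)y_n
  so R(z) = (1 + 12/13z)/(1 − 1/13z).

Need |R(x)|<1, x<0.
x=-0.68: |R|=0.3538
R=−1: 1+12/13x = −1+1/13x ⇒ -11/13x=2 ⇒ x=2/(-11/13)=-2.3636
Confirm numerically:
  x=-2.328: |R|=0.97443 <1
  x=-2.300: |R|=0.95425 <1
  x=-1.460: |R|=0.31259 <1
  x=-1.229: |R|=0.12285 <1
  x=-2.836: |R|=1.32811 >1
  x=-2.476: |R|=1.07987 >1
Stable set (-2.3636, 0).

z∈(-2.3636,0).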